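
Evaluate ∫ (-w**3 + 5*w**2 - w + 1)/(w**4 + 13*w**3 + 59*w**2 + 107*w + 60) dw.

Factor the denominator: (w + 1)*(w + 3)*(w + 4)*(w + 5).
Partial-fraction decomposition: -32/(w + 5) + 149/(3*(w + 4)) - 19/(w + 3) + 1/(3*(w + 1)).
Integrate each term: A/(w−a) contributes A·log|w−a|.

log(w + 1)/3 - 19*log(w + 3) + 149*log(w + 4)/3 - 32*log(w + 5) + C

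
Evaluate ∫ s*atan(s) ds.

s**2*atan(s)/2 - s/2 + atan(s)/2 + C

Use integration by parts with u = arctan(s), dv = s ds.
Then du = 1/(s**2 + 1) ds.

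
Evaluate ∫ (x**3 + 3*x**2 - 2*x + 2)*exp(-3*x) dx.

(-9*x**3 - 36*x**2 - 6*x - 20)*exp(-3*x)/27 + C

Use integration by parts with u = x**3 + 3*x**2 - 2*x + 2, dv = exp(-3*x) dx, so v = -exp(-3*x)/3.
Apply parts 3 times (tabular method): alternate signs, differentiate u down to 0, integrate dv up.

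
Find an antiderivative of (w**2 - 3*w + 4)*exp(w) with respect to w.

(w**2 - 5*w + 9)*exp(w) + C

Use integration by parts with u = w**2 - 3*w + 4, dv = exp(w) dw, so v = exp(w).
Apply parts 2 times (tabular method): alternate signs, differentiate u down to 0, integrate dv up.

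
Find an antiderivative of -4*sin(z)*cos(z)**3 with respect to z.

cos(z)**4 + C

Let u = cos(z), so du = (-sin(z)) dz.
Rewriting, the integral becomes 4·∫ u^3 du = 4·u^4/4.
Substituting back, u = cos(z).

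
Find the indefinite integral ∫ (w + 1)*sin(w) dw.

-w*cos(w) + sin(w) - cos(w) + C

Use integration by parts with u = w + 1, dv = sin(w) dw, so v = -cos(w).
Apply parts 1 times (tabular method): alternate signs, differentiate u down to 0, integrate dv up.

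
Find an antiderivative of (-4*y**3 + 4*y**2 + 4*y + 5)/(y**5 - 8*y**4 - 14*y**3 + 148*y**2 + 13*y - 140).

-381*log(y - 7)/352 + 125*log(y - 5)/144 + 3*log(y - 1)/80 - log(y + 1)/32 + 103*log(y + 4)/495 + C

Factor the denominator: (y - 7)*(y - 5)*(y - 1)*(y + 1)*(y + 4).
Partial-fraction decomposition: 103/(495*(y + 4)) - 1/(32*(y + 1)) + 3/(80*(y - 1)) + 125/(144*(y - 5)) - 381/(352*(y - 7)).
Integrate each term: A/(y−a) contributes A·log|y−a|.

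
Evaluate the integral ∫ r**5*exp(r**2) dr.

(r**4 - 2*r**2 + 2)*exp(r**2)/2 + C

Let u = r², du = 2r dr; rewrite as (1/2)∫ u^2·exp(1u) du.
Now integrate by parts 2 times.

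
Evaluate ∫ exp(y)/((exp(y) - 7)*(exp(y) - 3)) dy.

Let u = e^y, du = e^y dy.
The integral becomes ∫ du/((u-3)(u-7)); decompose into partial fractions.

log(exp(y) - 7)/4 - log(exp(y) - 3)/4 + C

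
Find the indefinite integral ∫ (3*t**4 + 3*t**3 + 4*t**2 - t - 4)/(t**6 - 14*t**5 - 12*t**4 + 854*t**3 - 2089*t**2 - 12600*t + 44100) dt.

Factor the denominator: (t - 7)**2*(t - 6)*(t - 5)*(t + 5)*(t + 6).
Partial-fraction decomposition: -1693/(11154*(t + 6)) + 1601/(15840*(t + 5)) - 2341/(440*(t - 5)) + 2335/(66*(t - 6)) - 1460531/(48672*(t - 7)) + 8417/(312*(t - 7)**2).
Integrate each term; A/(t−a) gives A·log|t−a|; A/(t−a)² gives −A/(t−a).

-1460531*log(t - 7)/48672 + 2335*log(t - 6)/66 - 2341*log(t - 5)/440 + 1601*log(t + 5)/15840 - 1693*log(t + 6)/11154 - 8417/(312*t - 2184) + C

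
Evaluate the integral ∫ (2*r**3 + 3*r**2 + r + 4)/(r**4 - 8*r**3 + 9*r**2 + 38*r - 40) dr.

167*log(r - 5)/14 - 92*log(r - 4)/9 + 5*log(r - 1)/18 + log(r + 2)/63 + C

Factor the denominator: (r - 5)*(r - 4)*(r - 1)*(r + 2).
Partial-fraction decomposition: 1/(63*(r + 2)) + 5/(18*(r - 1)) - 92/(9*(r - 4)) + 167/(14*(r - 5)).
Integrate each term: A/(r−a) contributes A·log|r−a|.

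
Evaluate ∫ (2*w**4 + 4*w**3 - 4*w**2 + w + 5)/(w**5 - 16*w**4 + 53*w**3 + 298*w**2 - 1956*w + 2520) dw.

Factor the denominator: (w - 7)*(w - 6)**2*(w - 2)*(w + 5).
Partial-fraction decomposition: 325/(5082*(w + 5)) - 11/(112*(w - 2)) - 189339/(1936*(w - 6)) - 3323/(44*(w - 6)**2) + 599/(6*(w - 7)).
Integrate each term; A/(w−a) gives A·log|w−a|; A/(w−a)² gives −A/(w−a).

599*log(w - 7)/6 - 189339*log(w - 6)/1936 - 11*log(w - 2)/112 + 325*log(w + 5)/5082 + 3323/(44*w - 264) + C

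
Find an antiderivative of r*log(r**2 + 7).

r**2*log(r**2 + 7)/2 - r**2/2 + 7*log(r**2 + 7)/2 + C

Let u = r**2 + 7, so du = (2*r) dr.
The integral becomes (1/2)·∫ log(u) du; integrate by parts with u′=log(u), dv′=du.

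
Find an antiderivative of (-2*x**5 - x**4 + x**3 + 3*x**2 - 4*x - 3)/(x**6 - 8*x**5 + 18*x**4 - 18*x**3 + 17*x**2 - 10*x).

3*log(x)/10 - 3349*log(x - 5)/780 + 71*log(x - 2)/30 - 3*log(x - 1)/4 + 49*log(x**2 + 1)/260 + 63*atan(x)/130 + C

Factor the denominator: x*(x - 5)*(x - 2)*(x - 1)*(x**2 + 1).
Partial-fraction decomposition: 7*(7*x + 9)/(130*(x**2 + 1)) - 3/(4*(x - 1)) + 71/(30*(x - 2)) - 3349/(780*(x - 5)) + 3/(10*x).
Integrate each term; A/(x−a) gives A·log|x−a|; the (Bx+D)/(x²+p²) term gives a log and an atan.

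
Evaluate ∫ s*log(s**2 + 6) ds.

s**2*log(s**2 + 6)/2 - s**2/2 + 3*log(s**2 + 6) + C

Let u = s**2 + 6, so du = (2*s) ds.
The integral becomes (1/2)·∫ log(u) du; integrate by parts with u′=log(u), dv′=du.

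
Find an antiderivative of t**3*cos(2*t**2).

t**2*sin(2*t**2)/4 + cos(2*t**2)/8 + C

Let u = t², du = 2t dt; rewrite as (1/2)∫ u^1·cos(2u) du.
Now integrate by parts 1 time.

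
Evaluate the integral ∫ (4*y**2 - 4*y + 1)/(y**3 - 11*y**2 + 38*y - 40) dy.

27*log(y - 5) - 49*log(y - 4)/2 + 3*log(y - 2)/2 + C

Factor the denominator: (y - 5)*(y - 4)*(y - 2).
Partial-fraction decomposition: 3/(2*(y - 2)) - 49/(2*(y - 4)) + 27/(y - 5).
Integrate each term: A/(y−a) contributes A·log|y−a|.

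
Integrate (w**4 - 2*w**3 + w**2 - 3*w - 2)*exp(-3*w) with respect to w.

(-27*w**4 + 18*w**3 - 9*w**2 + 75*w + 79)*exp(-3*w)/81 + C

Use integration by parts with u = w**4 - 2*w**3 + w**2 - 3*w - 2, dv = exp(-3*w) dw, so v = -exp(-3*w)/3.
Apply parts 4 times (tabular method): alternate signs, differentiate u down to 0, integrate dv up.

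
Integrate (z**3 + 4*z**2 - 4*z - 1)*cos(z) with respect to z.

z**3*sin(z) + 4*z**2*sin(z) + 3*z**2*cos(z) - 10*z*sin(z) + 8*z*cos(z) - 9*sin(z) - 10*cos(z) + C

Use integration by parts with u = z**3 + 4*z**2 - 4*z - 1, dv = cos(z) dz, so v = sin(z).
Apply parts 3 times (tabular method): alternate signs, differentiate u down to 0, integrate dv up.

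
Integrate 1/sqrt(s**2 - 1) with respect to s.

log(s + sqrt(s**2 - 1)) + C

Substitute s = sec(θ), so ds = sec(θ)*tan(θ) dθ and the radical becomes sqrt(s**2 - 1) = tan(θ) by the Pythagorean identity.
Integrate the resulting trig expression in θ, then back-substitute sec(θ) = s, tan(θ) = sqrt(s**2 - 1) (absorbing any constant into C).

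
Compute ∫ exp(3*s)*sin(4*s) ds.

3*exp(3*s)*sin(4*s)/25 - 4*exp(3*s)*cos(4*s)/25 + C

Let I denote the integral. Integrate by parts with u = sin(4*s), dv = exp(3*s) ds, so v = exp(3*s)/3: I = exp(3*s)*sin(4*s)/3 − (4/3)·∫ exp(3*s)*cos(4*s) ds.
Apply parts again with u = cos(4*s), dv = exp(3*s) ds: ∫ exp(3*s)*cos(4*s) ds = exp(3*s)*cos(4*s)/3 + (4/3)·I. Substituting back brings back I: I = exp(3*s)*sin(4*s)/3 - 4*exp(3*s)*cos(4*s)/9 − (16/9)·I.
Solving for I: (1 + 16/9)·I equals the remaining terms, so I = (9/25)·(exp(3*s)*sin(4*s)/3 - 4*exp(3*s)*cos(4*s)/9).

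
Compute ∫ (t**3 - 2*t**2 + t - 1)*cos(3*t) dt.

t**3*sin(3*t)/3 - 2*t**2*sin(3*t)/3 + t**2*cos(3*t)/3 + t*sin(3*t)/9 - 4*t*cos(3*t)/9 - 5*sin(3*t)/27 + cos(3*t)/27 + C

Use integration by parts with u = t**3 - 2*t**2 + t - 1, dv = cos(3*t) dt, so v = sin(3*t)/3.
Apply parts 3 times (tabular method): alternate signs, differentiate u down to 0, integrate dv up.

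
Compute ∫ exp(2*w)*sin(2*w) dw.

Let I denote the integral. Integrate by parts with u = sin(2*w), dv = exp(2*w) dw, so v = exp(2*w)/2: I = exp(2*w)*sin(2*w)/2 − ∫ exp(2*w)*cos(2*w) dw.
Apply parts again with u = cos(2*w), dv = exp(2*w) dw: ∫ exp(2*w)*cos(2*w) dw = exp(2*w)*cos(2*w)/2 + I. Substituting back brings back I: I = exp(2*w)*sin(2*w)/2 - exp(2*w)*cos(2*w)/2 − I.
Solving for I: (1 + 1)·I equals the remaining terms, so I = (1/2)·(exp(2*w)*sin(2*w)/2 - exp(2*w)*cos(2*w)/2).

exp(2*w)*sin(2*w)/4 - exp(2*w)*cos(2*w)/4 + C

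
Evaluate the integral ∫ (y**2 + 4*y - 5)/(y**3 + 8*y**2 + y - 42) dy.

7*log(y - 2)/45 + 2*log(y + 3)/5 + 4*log(y + 7)/9 + C

Factor the denominator: (y - 2)*(y + 3)*(y + 7).
Partial-fraction decomposition: 4/(9*(y + 7)) + 2/(5*(y + 3)) + 7/(45*(y - 2)).
Integrate each term: A/(y−a) contributes A·log|y−a|.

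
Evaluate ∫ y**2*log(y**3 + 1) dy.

y**3*log(y**3 + 1)/3 - y**3/3 + log(y**3 + 1)/3 + C

Let u = y**3 + 1, so du = (3*y**2) dy.
The integral becomes (1/3)·∫ log(u) du; integrate by parts with u′=log(u), dv′=du.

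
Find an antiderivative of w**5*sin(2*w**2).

Let u = w², du = 2w dw; rewrite as (1/2)∫ u^2·sin(2u) du.
Now integrate by parts 2 times.

-w**4*cos(2*w**2)/4 + w**2*sin(2*w**2)/4 + cos(2*w**2)/8 + C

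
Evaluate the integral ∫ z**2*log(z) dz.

z**3*log(z)/3 - z**3/9 + C

Use integration by parts with u = log(z), dv = z**2 dz.
Then du = 1/z dz and v = z**3/3.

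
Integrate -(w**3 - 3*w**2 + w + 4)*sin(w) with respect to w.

w**3*cos(w) - 3*w**2*sin(w) - 3*w**2*cos(w) + 6*w*sin(w) - 5*w*cos(w) + 5*sin(w) + 10*cos(w) + C

Use integration by parts with u = w**3 - 3*w**2 + w + 4, dv = -sin(w) dw, so v = cos(w).
Apply parts 3 times (tabular method): alternate signs, differentiate u down to 0, integrate dv up.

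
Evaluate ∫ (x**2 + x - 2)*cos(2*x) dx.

Use integration by parts with u = x**2 + x - 2, dv = cos(2*x) dx, so v = sin(2*x)/2.
Apply parts 2 times (tabular method): alternate signs, differentiate u down to 0, integrate dv up.

x**2*sin(2*x)/2 + x*sin(2*x)/2 + x*cos(2*x)/2 - 5*sin(2*x)/4 + cos(2*x)/4 + C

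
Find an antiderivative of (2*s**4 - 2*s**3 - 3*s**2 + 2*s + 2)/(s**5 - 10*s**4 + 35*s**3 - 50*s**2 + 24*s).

log(s)/12 + 173*log(s - 4)/12 - 89*log(s - 3)/6 + 5*log(s - 2)/2 - log(s - 1)/6 + C

Factor the denominator: s*(s - 4)*(s - 3)*(s - 2)*(s - 1).
Partial-fraction decomposition: -1/(6*(s - 1)) + 5/(2*(s - 2)) - 89/(6*(s - 3)) + 173/(12*(s - 4)) + 1/(12*s).
Integrate each term: A/(s−a) contributes A·log|s−a|.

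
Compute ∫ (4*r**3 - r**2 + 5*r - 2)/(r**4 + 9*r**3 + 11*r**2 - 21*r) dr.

2*log(r)/21 + 3*log(r - 1)/16 - 67*log(r + 3)/24 + 729*log(r + 7)/112 + C

Factor the denominator: r*(r - 1)*(r + 3)*(r + 7).
Partial-fraction decomposition: 729/(112*(r + 7)) - 67/(24*(r + 3)) + 3/(16*(r - 1)) + 2/(21*r).
Integrate each term: A/(r−a) contributes A·log|r−a|.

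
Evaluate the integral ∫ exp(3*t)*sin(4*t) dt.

Let I denote the integral. Integrate by parts with u = sin(4*t), dv = exp(3*t) dt, so v = exp(3*t)/3: I = exp(3*t)*sin(4*t)/3 − (4/3)·∫ exp(3*t)*cos(4*t) dt.
Apply parts again with u = cos(4*t), dv = exp(3*t) dt: ∫ exp(3*t)*cos(4*t) dt = exp(3*t)*cos(4*t)/3 + (4/3)·I. Substituting back brings back I: I = exp(3*t)*sin(4*t)/3 - 4*exp(3*t)*cos(4*t)/9 − (16/9)·I.
Solving for I: (1 + 16/9)·I equals the remaining terms, so I = (9/25)·(exp(3*t)*sin(4*t)/3 - 4*exp(3*t)*cos(4*t)/9).

3*exp(3*t)*sin(4*t)/25 - 4*exp(3*t)*cos(4*t)/25 + C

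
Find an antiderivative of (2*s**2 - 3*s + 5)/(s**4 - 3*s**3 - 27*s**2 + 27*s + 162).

59*log(s - 6)/243 - 7*log(s - 3)/54 - 55*log(s + 3)/486 - 16/(27*s + 81) + C

Factor the denominator: (s - 6)*(s - 3)*(s + 3)**2.
Partial-fraction decomposition: -55/(486*(s + 3)) + 16/(27*(s + 3)**2) - 7/(54*(s - 3)) + 59/(243*(s - 6)).
Integrate each term; A/(s−a) gives A·log|s−a|; A/(s−a)² gives −A/(s−a).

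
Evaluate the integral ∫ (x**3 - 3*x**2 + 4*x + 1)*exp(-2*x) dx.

(-4*x**3 + 6*x**2 - 10*x - 9)*exp(-2*x)/8 + C

Use integration by parts with u = x**3 - 3*x**2 + 4*x + 1, dv = exp(-2*x) dx, so v = -exp(-2*x)/2.
Apply parts 3 times (tabular method): alternate signs, differentiate u down to 0, integrate dv up.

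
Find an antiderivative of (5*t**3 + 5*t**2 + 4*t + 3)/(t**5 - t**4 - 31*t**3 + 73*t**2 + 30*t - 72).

419*log(t - 4)/150 - 65*log(t - 3)/24 + 17*log(t - 1)/84 + log(t + 1)/200 - 307*log(t + 6)/1050 + C

Factor the denominator: (t - 4)*(t - 3)*(t - 1)*(t + 1)*(t + 6).
Partial-fraction decomposition: -307/(1050*(t + 6)) + 1/(200*(t + 1)) + 17/(84*(t - 1)) - 65/(24*(t - 3)) + 419/(150*(t - 4)).
Integrate each term: A/(t−a) contributes A·log|t−a|.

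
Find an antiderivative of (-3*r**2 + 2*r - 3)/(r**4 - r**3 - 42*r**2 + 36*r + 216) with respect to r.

-11*log(r - 6)/32 + 8*log(r - 3)/45 - 19*log(r + 2)/160 + 41*log(r + 6)/144 + C

Factor the denominator: (r - 6)*(r - 3)*(r + 2)*(r + 6).
Partial-fraction decomposition: 41/(144*(r + 6)) - 19/(160*(r + 2)) + 8/(45*(r - 3)) - 11/(32*(r - 6)).
Integrate each term: A/(r−a) contributes A·log|r−a|.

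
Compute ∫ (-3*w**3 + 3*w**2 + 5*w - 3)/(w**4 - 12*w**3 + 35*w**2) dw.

139*log(w)/1225 - 425*log(w - 7)/49 + 139*log(w - 5)/25 + 3/(35*w) + C

Factor the denominator: w**2*(w - 7)*(w - 5).
Partial-fraction decomposition: 139/(25*(w - 5)) - 425/(49*(w - 7)) + 139/(1225*w) - 3/(35*w**2).
Integrate each term; A/(w−a) gives A·log|w−a|; A/(w−a)² gives −A/(w−a).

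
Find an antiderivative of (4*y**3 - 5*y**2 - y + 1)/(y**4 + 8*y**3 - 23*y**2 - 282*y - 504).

679*log(y - 6)/1170 + 149*log(y + 3)/36 - 331*log(y + 4)/30 + 1609*log(y + 7)/156 + C

Factor the denominator: (y - 6)*(y + 3)*(y + 4)*(y + 7).
Partial-fraction decomposition: 1609/(156*(y + 7)) - 331/(30*(y + 4)) + 149/(36*(y + 3)) + 679/(1170*(y - 6)).
Integrate each term: A/(y−a) contributes A·log|y−a|.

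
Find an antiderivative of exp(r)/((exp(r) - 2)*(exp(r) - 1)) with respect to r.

log(exp(r) - 2) - log(exp(r) - 1) + C

Let u = e^r, du = e^r dr.
The integral becomes ∫ du/((u-1)(u-2)); decompose into partial fractions.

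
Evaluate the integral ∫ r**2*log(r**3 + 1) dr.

r**3*log(r**3 + 1)/3 - r**3/3 + log(r**3 + 1)/3 + C

Let u = r**3 + 1, so du = (3*r**2) dr.
The integral becomes (1/3)·∫ log(u) du; integrate by parts with u′=log(u), dv′=du.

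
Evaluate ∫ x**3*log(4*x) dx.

x**4*(log(x) + 2*log(2))/4 - x**4/16 + C

Use integration by parts with u = log(4*x), dv = x**3 dx.
Then du = 1/x dx and v = x**4/4.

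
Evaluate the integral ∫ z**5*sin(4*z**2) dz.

Let u = z², du = 2z dz; rewrite as (1/2)∫ u^2·sin(4u) du.
Now integrate by parts 2 times.

-z**4*cos(4*z**2)/8 + z**2*sin(4*z**2)/16 + cos(4*z**2)/64 + C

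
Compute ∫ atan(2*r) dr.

Use integration by parts with u = arctan(2*r), dv = dr.
Then du = 2/(4*r**2 + 1) dr.

r*atan(2*r) - log(4*r**2 + 1)/4 + C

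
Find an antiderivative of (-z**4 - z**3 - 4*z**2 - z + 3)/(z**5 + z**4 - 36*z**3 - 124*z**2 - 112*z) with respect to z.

-3*log(z)/112 - 2944*log(z - 7)/6237 + 74*log(z + 2)/81 - 249*log(z + 4)/176 + 19/(36*z + 72) + C

Factor the denominator: z*(z - 7)*(z + 2)**2*(z + 4).
Partial-fraction decomposition: -249/(176*(z + 4)) + 74/(81*(z + 2)) - 19/(36*(z + 2)**2) - 2944/(6237*(z - 7)) - 3/(112*z).
Integrate each term; A/(z−a) gives A·log|z−a|; A/(z−a)² gives −A/(z−a).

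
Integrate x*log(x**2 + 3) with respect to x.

Let u = x**2 + 3, so du = (2*x) dx.
The integral becomes (1/2)·∫ log(u) du; integrate by parts with u′=log(u), dv′=du.

x**2*log(x**2 + 3)/2 - x**2/2 + 3*log(x**2 + 3)/2 + C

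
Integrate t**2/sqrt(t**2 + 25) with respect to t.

Substitute t = 5·tan(θ), so dt = 5·sec(θ)^2 dθ and the radical becomes sqrt(t**2 + 25) = 5·sec(θ) by the Pythagorean identity.
Integrate the resulting trig expression in θ, then back-substitute tan(θ) = t/5, sec(θ) = sqrt(t**2 + 25)/5 (absorbing any constant into C).

t*sqrt(t**2 + 25)/2 - 25*log(t + sqrt(t**2 + 25))/2 + C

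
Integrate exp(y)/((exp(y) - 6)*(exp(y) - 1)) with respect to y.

log(exp(y) - 6)/5 - log(exp(y) - 1)/5 + C

Let u = e^y, du = e^y dy.
The integral becomes ∫ du/((u-6)(u-1)); decompose into partial fractions.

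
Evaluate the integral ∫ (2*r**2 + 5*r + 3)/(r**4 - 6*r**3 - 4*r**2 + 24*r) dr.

Factor the denominator: r*(r - 6)*(r - 2)*(r + 2).
Partial-fraction decomposition: -1/(64*(r + 2)) - 21/(32*(r - 2)) + 35/(64*(r - 6)) + 1/(8*r).
Integrate each term: A/(r−a) contributes A·log|r−a|.

log(r)/8 + 35*log(r - 6)/64 - 21*log(r - 2)/32 - log(r + 2)/64 + C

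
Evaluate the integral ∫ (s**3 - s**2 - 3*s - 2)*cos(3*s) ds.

s**3*sin(3*s)/3 - s**2*sin(3*s)/3 + s**2*cos(3*s)/3 - 11*s*sin(3*s)/9 - 2*s*cos(3*s)/9 - 16*sin(3*s)/27 - 11*cos(3*s)/27 + C

Use integration by parts with u = s**3 - s**2 - 3*s - 2, dv = cos(3*s) ds, so v = sin(3*s)/3.
Apply parts 3 times (tabular method): alternate signs, differentiate u down to 0, integrate dv up.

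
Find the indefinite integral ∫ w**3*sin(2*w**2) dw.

Let u = w², du = 2w dw; rewrite as (1/2)∫ u^1·sin(2u) du.
Now integrate by parts 1 time.

-w**2*cos(2*w**2)/4 + sin(2*w**2)/8 + C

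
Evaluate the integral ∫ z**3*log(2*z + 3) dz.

Use integration by parts with u = log(2*z + 3), dv = z**3 dz.
Then du = 2/(2*z + 3) dz and v = z**4/4.

z**4*log(2*z + 3)/4 - z**4/16 + z**3/8 - 9*z**2/32 + 27*z/32 - 81*log(2*z + 3)/64 + C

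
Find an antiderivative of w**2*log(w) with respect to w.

Use integration by parts with u = log(w), dv = w**2 dw.
Then du = 1/w dw and v = w**3/3.

w**3*log(w)/3 - w**3/9 + C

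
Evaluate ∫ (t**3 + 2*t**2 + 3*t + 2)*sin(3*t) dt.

-t**3*cos(3*t)/3 + t**2*sin(3*t)/3 - 2*t**2*cos(3*t)/3 + 4*t*sin(3*t)/9 - 7*t*cos(3*t)/9 + 7*sin(3*t)/27 - 14*cos(3*t)/27 + C

Use integration by parts with u = t**3 + 2*t**2 + 3*t + 2, dv = sin(3*t) dt, so v = -cos(3*t)/3.
Apply parts 3 times (tabular method): alternate signs, differentiate u down to 0, integrate dv up.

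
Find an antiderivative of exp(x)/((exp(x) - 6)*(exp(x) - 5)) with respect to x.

log(exp(x) - 6) - log(exp(x) - 5) + C

Let u = e^x, du = e^x dx.
The integral becomes ∫ du/((u-6)(u-5)); decompose into partial fractions.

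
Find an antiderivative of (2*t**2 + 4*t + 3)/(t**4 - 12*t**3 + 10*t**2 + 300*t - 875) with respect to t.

Factor the denominator: (t - 7)*(t - 5)**2*(t + 5).
Partial-fraction decomposition: -11/(400*(t + 5)) - 133/(50*(t - 5)) - 73/(20*(t - 5)**2) + 43/(16*(t - 7)).
Integrate each term; A/(t−a) gives A·log|t−a|; A/(t−a)² gives −A/(t−a).

43*log(t - 7)/16 - 133*log(t - 5)/50 - 11*log(t + 5)/400 + 73/(20*t - 100) + C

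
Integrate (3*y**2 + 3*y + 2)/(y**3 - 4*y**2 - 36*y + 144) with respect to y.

16*log(y - 6)/3 - 31*log(y - 4)/10 + 23*log(y + 6)/30 + C

Factor the denominator: (y - 6)*(y - 4)*(y + 6).
Partial-fraction decomposition: 23/(30*(y + 6)) - 31/(10*(y - 4)) + 16/(3*(y - 6)).
Integrate each term: A/(y−a) contributes A·log|y−a|.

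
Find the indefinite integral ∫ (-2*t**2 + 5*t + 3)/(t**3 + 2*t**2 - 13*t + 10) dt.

5*log(t - 2)/7 - log(t - 1) - 12*log(t + 5)/7 + C

Factor the denominator: (t - 2)*(t - 1)*(t + 5).
Partial-fraction decomposition: -12/(7*(t + 5)) - 1/(t - 1) + 5/(7*(t - 2)).
Integrate each term: A/(t−a) contributes A·log|t−a|.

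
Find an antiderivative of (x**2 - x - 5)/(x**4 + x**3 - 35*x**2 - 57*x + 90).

5*log(x - 6)/99 + log(x - 1)/24 + 7*log(x + 3)/72 - 25*log(x + 5)/132 + C

Factor the denominator: (x - 6)*(x - 1)*(x + 3)*(x + 5).
Partial-fraction decomposition: -25/(132*(x + 5)) + 7/(72*(x + 3)) + 1/(24*(x - 1)) + 5/(99*(x - 6)).
Integrate each term: A/(x−a) contributes A·log|x−a|.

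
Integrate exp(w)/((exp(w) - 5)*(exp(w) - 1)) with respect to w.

log(exp(w) - 5)/4 - log(exp(w) - 1)/4 + C

Let u = e^w, du = e^w dw.
The integral becomes ∫ du/((u-1)(u-5)); decompose into partial fractions.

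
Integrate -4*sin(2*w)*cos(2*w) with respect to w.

-sin(2*w)**2 + C

Let u = sin(2*w), so du = (2*cos(2*w)) dw.
Rewriting, the integral becomes -2·∫ u^1 du = -2·u^2/2.
Substituting back, u = sin(2*w).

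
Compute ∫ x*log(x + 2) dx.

x**2*log(x + 2)/2 - x**2/4 + x - 2*log(x + 2) + C

Use integration by parts with u = log(x + 2), dv = x dx.
Then du = 1/(x + 2) dx and v = x**2/2.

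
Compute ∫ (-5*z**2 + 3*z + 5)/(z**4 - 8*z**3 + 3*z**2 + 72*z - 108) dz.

-157*log(z - 6)/108 + 31*log(z - 3)/18 - 9*log(z - 2)/20 + 49*log(z + 3)/270 + C

Factor the denominator: (z - 6)*(z - 3)*(z - 2)*(z + 3).
Partial-fraction decomposition: 49/(270*(z + 3)) - 9/(20*(z - 2)) + 31/(18*(z - 3)) - 157/(108*(z - 6)).
Integrate each term: A/(z−a) contributes A·log|z−a|.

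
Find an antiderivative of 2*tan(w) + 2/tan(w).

2*log(tan(w)) + C

Let u = tan(w), so du = (tan(w)**2 + 1) dw.
Rewriting, the integral becomes 2·∫ 1/u du = 2·log(u).
Substituting back, u = tan(w).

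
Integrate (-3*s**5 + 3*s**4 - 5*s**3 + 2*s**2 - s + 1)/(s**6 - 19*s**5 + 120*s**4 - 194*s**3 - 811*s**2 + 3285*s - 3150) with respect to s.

Factor the denominator: (s - 7)*(s - 5)**2*(s - 3)*(s - 2)*(s + 3).
Partial-fraction decomposition: -1129/(19200*(s + 3)) - 9/(25*(s - 2)) + 605/(96*(s - 3)) + 12075/(256*(s - 5)) + 2693/(32*(s - 5)**2) - 44841/(800*(s - 7)).
Integrate each term; A/(s−a) gives A·log|s−a|; A/(s−a)² gives −A/(s−a).

-44841*log(s - 7)/800 + 12075*log(s - 5)/256 + 605*log(s - 3)/96 - 9*log(s - 2)/25 - 1129*log(s + 3)/19200 - 2693/(32*s - 160) + C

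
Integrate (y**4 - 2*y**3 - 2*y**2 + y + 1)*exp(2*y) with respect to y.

(2*y**4 - 8*y**3 + 8*y**2 - 6*y + 5)*exp(2*y)/4 + C

Use integration by parts with u = y**4 - 2*y**3 - 2*y**2 + y + 1, dv = exp(2*y) dy, so v = exp(2*y)/2.
Apply parts 4 times (tabular method): alternate signs, differentiate u down to 0, integrate dv up.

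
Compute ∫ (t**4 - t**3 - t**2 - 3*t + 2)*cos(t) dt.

Use integration by parts with u = t**4 - t**3 - t**2 - 3*t + 2, dv = cos(t) dt, so v = sin(t).
Apply parts 4 times (tabular method): alternate signs, differentiate u down to 0, integrate dv up.

t**4*sin(t) - t**3*sin(t) + 4*t**3*cos(t) - 13*t**2*sin(t) - 3*t**2*cos(t) + 3*t*sin(t) - 26*t*cos(t) + 28*sin(t) + 3*cos(t) + C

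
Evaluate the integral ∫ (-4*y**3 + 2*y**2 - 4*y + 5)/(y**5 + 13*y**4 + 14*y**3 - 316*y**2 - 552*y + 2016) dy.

Factor the denominator: (y - 4)*(y - 2)*(y + 6)**2*(y + 7).
Partial-fraction decomposition: 167/(11*(y + 7)) - 9663/(640*(y + 6)) + 193/(16*(y + 6)**2) + 3/(128*(y - 2)) - 47/(440*(y - 4)).
Integrate each term; A/(y−a) gives A·log|y−a|; A/(y−a)² gives −A/(y−a).

-47*log(y - 4)/440 + 3*log(y - 2)/128 - 9663*log(y + 6)/640 + 167*log(y + 7)/11 - 193/(16*y + 96) + C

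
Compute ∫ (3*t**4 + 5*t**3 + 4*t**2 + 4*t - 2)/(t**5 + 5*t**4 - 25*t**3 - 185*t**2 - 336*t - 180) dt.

2567*log(t - 6)/2772 + log(t + 1)/14 + 7*log(t + 2)/12 - 65*log(t + 3)/18 + 166*log(t + 5)/33 + C

Factor the denominator: (t - 6)*(t + 1)*(t + 2)*(t + 3)*(t + 5).
Partial-fraction decomposition: 166/(33*(t + 5)) - 65/(18*(t + 3)) + 7/(12*(t + 2)) + 1/(14*(t + 1)) + 2567/(2772*(t - 6)).
Integrate each term: A/(t−a) contributes A·log|t−a|.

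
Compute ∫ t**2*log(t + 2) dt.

Use integration by parts with u = log(t + 2), dv = t**2 dt.
Then du = 1/(t + 2) dt and v = t**3/3.

t**3*log(t + 2)/3 - t**3/9 + t**2/3 - 4*t/3 + 8*log(t + 2)/3 + C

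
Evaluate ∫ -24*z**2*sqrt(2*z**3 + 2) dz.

Let u = 2*z**3 + 2, so du = (6*z**2) dz.
Rewriting, the integral becomes -4·∫ √u du = -4·(2/3)u^(3/2).
Substituting back, u = 2*z**3 + 2.

-8*(2*z**3 + 2)**(3/2)/3 + C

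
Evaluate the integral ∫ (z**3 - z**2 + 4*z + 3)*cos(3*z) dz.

z**3*sin(3*z)/3 - z**2*sin(3*z)/3 + z**2*cos(3*z)/3 + 10*z*sin(3*z)/9 - 2*z*cos(3*z)/9 + 29*sin(3*z)/27 + 10*cos(3*z)/27 + C

Use integration by parts with u = z**3 - z**2 + 4*z + 3, dv = cos(3*z) dz, so v = sin(3*z)/3.
Apply parts 3 times (tabular method): alternate signs, differentiate u down to 0, integrate dv up.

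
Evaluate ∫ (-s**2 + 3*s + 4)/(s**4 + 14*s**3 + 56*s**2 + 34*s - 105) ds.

Factor the denominator: (s - 1)*(s + 3)*(s + 5)*(s + 7).
Partial-fraction decomposition: 33/(32*(s + 7)) - 3/(2*(s + 5)) + 7/(16*(s + 3)) + 1/(32*(s - 1)).
Integrate each term: A/(s−a) contributes A·log|s−a|.

log(s - 1)/32 + 7*log(s + 3)/16 - 3*log(s + 5)/2 + 33*log(s + 7)/32 + C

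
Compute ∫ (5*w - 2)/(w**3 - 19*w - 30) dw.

Factor the denominator: (w - 5)*(w + 2)*(w + 3).
Partial-fraction decomposition: -17/(8*(w + 3)) + 12/(7*(w + 2)) + 23/(56*(w - 5)).
Integrate each term: A/(w−a) contributes A·log|w−a|.

23*log(w - 5)/56 + 12*log(w + 2)/7 - 17*log(w + 3)/8 + C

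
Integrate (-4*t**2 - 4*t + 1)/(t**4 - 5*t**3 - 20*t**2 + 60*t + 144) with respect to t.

Factor the denominator: (t - 6)*(t - 4)*(t + 2)*(t + 3).
Partial-fraction decomposition: 23/(63*(t + 3)) - 7/(48*(t + 2)) + 79/(84*(t - 4)) - 167/(144*(t - 6)).
Integrate each term: A/(t−a) contributes A·log|t−a|.

-167*log(t - 6)/144 + 79*log(t - 4)/84 - 7*log(t + 2)/48 + 23*log(t + 3)/63 + C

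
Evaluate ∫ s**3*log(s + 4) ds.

Use integration by parts with u = log(s + 4), dv = s**3 ds.
Then du = 1/(s + 4) ds and v = s**4/4.

s**4*log(s + 4)/4 - s**4/16 + s**3/3 - 2*s**2 + 16*s - 64*log(s + 4) + C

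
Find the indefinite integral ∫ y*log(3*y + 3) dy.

Use integration by parts with u = log(3*y + 3), dv = y dy.
Then du = 3/(3*y + 3) dy and v = y**2/2.

y**2*log(3*y + 3)/2 - y**2/4 + y/2 - log(y + 1)/2 + C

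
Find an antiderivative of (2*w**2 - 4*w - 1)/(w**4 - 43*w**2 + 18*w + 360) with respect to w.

Factor the denominator: (w - 5)*(w - 4)*(w + 3)*(w + 6).
Partial-fraction decomposition: -19/(66*(w + 6)) + 29/(168*(w + 3)) - 3/(14*(w - 4)) + 29/(88*(w - 5)).
Integrate each term: A/(w−a) contributes A·log|w−a|.

29*log(w - 5)/88 - 3*log(w - 4)/14 + 29*log(w + 3)/168 - 19*log(w + 6)/66 + C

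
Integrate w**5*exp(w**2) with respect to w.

(w**4 - 2*w**2 + 2)*exp(w**2)/2 + C

Let u = w², du = 2w dw; rewrite as (1/2)∫ u^2·exp(1u) du.
Now integrate by parts 2 times.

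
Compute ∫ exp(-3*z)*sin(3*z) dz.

Let I denote the integral. Integrate by parts with u = sin(3*z), dv = exp(-3*z) dz, so v = -exp(-3*z)/3: I = -exp(-3*z)*sin(3*z)/3 + ∫ exp(-3*z)*cos(3*z) dz.
Apply parts again with u = cos(3*z), dv = exp(-3*z) dz: ∫ exp(-3*z)*cos(3*z) dz = -exp(-3*z)*cos(3*z)/3 − I. Substituting back brings back I: I = -exp(-3*z)*sin(3*z)/3 - exp(-3*z)*cos(3*z)/3 − I.
Solving for I: (1 + 1)·I equals the remaining terms, so I = (1/2)·(-exp(-3*z)*sin(3*z)/3 - exp(-3*z)*cos(3*z)/3).

-exp(-3*z)*sin(3*z)/6 - exp(-3*z)*cos(3*z)/6 + C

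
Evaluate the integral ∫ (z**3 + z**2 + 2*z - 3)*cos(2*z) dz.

Use integration by parts with u = z**3 + z**2 + 2*z - 3, dv = cos(2*z) dz, so v = sin(2*z)/2.
Apply parts 3 times (tabular method): alternate signs, differentiate u down to 0, integrate dv up.

z**3*sin(2*z)/2 + z**2*sin(2*z)/2 + 3*z**2*cos(2*z)/4 + z*sin(2*z)/4 + z*cos(2*z)/2 - 7*sin(2*z)/4 + cos(2*z)/8 + C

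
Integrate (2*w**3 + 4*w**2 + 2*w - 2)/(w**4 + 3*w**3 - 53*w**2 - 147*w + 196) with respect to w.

149*log(w - 7)/154 - log(w - 1)/40 - 74*log(w + 4)/165 + 253*log(w + 7)/168 + C

Factor the denominator: (w - 7)*(w - 1)*(w + 4)*(w + 7).
Partial-fraction decomposition: 253/(168*(w + 7)) - 74/(165*(w + 4)) - 1/(40*(w - 1)) + 149/(154*(w - 7)).
Integrate each term: A/(w−a) contributes A·log|w−a|.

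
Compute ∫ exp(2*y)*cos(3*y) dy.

Let I denote the integral. Integrate by parts with u = cos(3*y), dv = exp(2*y) dy, so v = exp(2*y)/2: I = exp(2*y)*cos(3*y)/2 + (3/2)·∫ exp(2*y)*sin(3*y) dy.
Apply parts again with u = sin(3*y), dv = exp(2*y) dy: ∫ exp(2*y)*sin(3*y) dy = exp(2*y)*sin(3*y)/2 − (3/2)·I. Substituting back brings back I: I = 3*exp(2*y)*sin(3*y)/4 + exp(2*y)*cos(3*y)/2 − (9/4)·I.
Solving for I: (1 + 9/4)·I equals the remaining terms, so I = (4/13)·(3*exp(2*y)*sin(3*y)/4 + exp(2*y)*cos(3*y)/2).

3*exp(2*y)*sin(3*y)/13 + 2*exp(2*y)*cos(3*y)/13 + C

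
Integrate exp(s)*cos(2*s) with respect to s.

Let I denote the integral. Integrate by parts with u = cos(2*s), dv = exp(s) ds, so v = exp(s): I = exp(s)*cos(2*s) + 2·∫ exp(s)*sin(2*s) ds.
Apply parts again with u = sin(2*s), dv = exp(s) ds: ∫ exp(s)*sin(2*s) ds = exp(s)*sin(2*s) − 2·I. Substituting back brings back I: I = 2*exp(s)*sin(2*s) + exp(s)*cos(2*s) − 4·I.
Solving for I: (1 + 4)·I equals the remaining terms, so I = (1/5)·(2*exp(s)*sin(2*s) + exp(s)*cos(2*s)).

2*exp(s)*sin(2*s)/5 + exp(s)*cos(2*s)/5 + C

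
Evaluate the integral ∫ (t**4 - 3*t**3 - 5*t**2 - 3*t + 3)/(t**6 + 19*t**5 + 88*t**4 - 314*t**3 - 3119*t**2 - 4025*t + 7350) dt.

113*log(t - 5)/63360 + log(t - 1)/1536 + 893*log(t + 5)/240 - 255*log(t + 6)/11 + 89665*log(t + 7)/4608 - 3209/(192*t + 1344) + C

Factor the denominator: (t - 5)*(t - 1)*(t + 5)*(t + 6)*(t + 7)**2.
Partial-fraction decomposition: 89665/(4608*(t + 7)) + 3209/(192*(t + 7)**2) - 255/(11*(t + 6)) + 893/(240*(t + 5)) + 1/(1536*(t - 1)) + 113/(63360*(t - 5)).
Integrate each term; A/(t−a) gives A·log|t−a|; A/(t−a)² gives −A/(t−a).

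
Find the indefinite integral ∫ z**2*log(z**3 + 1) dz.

z**3*log(z**3 + 1)/3 - z**3/3 + log(z**3 + 1)/3 + C

Let u = z**3 + 1, so du = (3*z**2) dz.
The integral becomes (1/3)·∫ log(u) du; integrate by parts with u′=log(u), dv′=du.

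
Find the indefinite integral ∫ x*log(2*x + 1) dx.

Use integration by parts with u = log(2*x + 1), dv = x dx.
Then du = 2/(2*x + 1) dx and v = x**2/2.

x**2*log(2*x + 1)/2 - x**2/4 + x/4 - log(2*x + 1)/8 + C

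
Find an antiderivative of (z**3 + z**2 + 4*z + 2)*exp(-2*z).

Use integration by parts with u = z**3 + z**2 + 4*z + 2, dv = exp(-2*z) dz, so v = -exp(-2*z)/2.
Apply parts 3 times (tabular method): alternate signs, differentiate u down to 0, integrate dv up.

(-4*z**3 - 10*z**2 - 26*z - 21)*exp(-2*z)/8 + C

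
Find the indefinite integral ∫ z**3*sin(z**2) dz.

Let u = z², du = 2z dz; rewrite as (1/2)∫ u^1·sin(1u) du.
Now integrate by parts 1 time.

-z**2*cos(z**2)/2 + sin(z**2)/2 + C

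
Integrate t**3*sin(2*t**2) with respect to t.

Let u = t², du = 2t dt; rewrite as (1/2)∫ u^1·sin(2u) du.
Now integrate by parts 1 time.

-t**2*cos(2*t**2)/4 + sin(2*t**2)/8 + C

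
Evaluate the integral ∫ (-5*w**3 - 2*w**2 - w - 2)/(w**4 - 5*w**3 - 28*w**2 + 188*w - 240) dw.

Factor the denominator: (w - 5)*(w - 4)*(w - 2)*(w + 6).
Partial-fraction decomposition: -23/(20*(w + 6)) - 13/(12*(w - 2)) + 179/(10*(w - 4)) - 62/(3*(w - 5)).
Integrate each term: A/(w−a) contributes A·log|w−a|.

-62*log(w - 5)/3 + 179*log(w - 4)/10 - 13*log(w - 2)/12 - 23*log(w + 6)/20 + C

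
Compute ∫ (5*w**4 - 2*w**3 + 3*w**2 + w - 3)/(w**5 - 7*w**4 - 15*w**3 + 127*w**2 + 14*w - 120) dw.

Factor the denominator: (w - 6)*(w - 5)*(w - 1)*(w + 1)*(w + 4).
Partial-fraction decomposition: 161/(150*(w + 4)) - 1/(42*(w + 1)) + 1/(50*(w - 1)) - 41/(3*(w - 5)) + 6159/(350*(w - 6)).
Integrate each term: A/(w−a) contributes A·log|w−a|.

6159*log(w - 6)/350 - 41*log(w - 5)/3 + log(w - 1)/50 - log(w + 1)/42 + 161*log(w + 4)/150 + C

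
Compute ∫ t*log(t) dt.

t**2*log(t)/2 - t**2/4 + C

Use integration by parts with u = log(t), dv = t dt.
Then du = 1/t dt and v = t**2/2.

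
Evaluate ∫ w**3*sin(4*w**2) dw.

Let u = w², du = 2w dw; rewrite as (1/2)∫ u^1·sin(4u) du.
Now integrate by parts 1 time.

-w**2*cos(4*w**2)/8 + sin(4*w**2)/32 + C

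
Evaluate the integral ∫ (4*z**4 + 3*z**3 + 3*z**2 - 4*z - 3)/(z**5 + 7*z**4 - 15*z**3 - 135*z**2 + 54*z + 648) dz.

Factor the denominator: (z - 3)**2*(z + 3)*(z + 4)*(z + 6).
Partial-fraction decomposition: 1555/(162*(z + 6)) - 893/(98*(z + 4)) + 31/(12*(z + 3)) + 14767/(15876*(z - 3)) + 139/(126*(z - 3)**2).
Integrate each term; A/(z−a) gives A·log|z−a|; A/(z−a)² gives −A/(z−a).

14767*log(z - 3)/15876 + 31*log(z + 3)/12 - 893*log(z + 4)/98 + 1555*log(z + 6)/162 - 139/(126*z - 378) + C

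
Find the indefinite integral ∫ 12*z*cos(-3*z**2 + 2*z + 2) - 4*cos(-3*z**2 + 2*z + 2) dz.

-2*sin(-3*z**2 + 2*z + 2) + C

Let u = 3*z**2 - 2*z - 2, so du = (6*z - 2) dz.
Rewriting, the integral becomes 2·∫ cos(u) du = 2·sin(u).
Substituting back, u = 3*z**2 - 2*z - 2.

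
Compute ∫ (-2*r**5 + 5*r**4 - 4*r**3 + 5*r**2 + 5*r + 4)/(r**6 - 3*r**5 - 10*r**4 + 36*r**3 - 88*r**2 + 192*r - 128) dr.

Factor the denominator: (r - 4)*(r - 2)*(r - 1)*(r + 4)*(r**2 + 4).
Partial-fraction decomposition: -(107*r + 2)/(400*(r**2 + 4)) - 19/(25*(r + 4)) + 13/(75*(r - 1)) - 3/(16*(r - 2)) - 23/(24*(r - 4)).
Integrate each term; A/(r−a) gives A·log|r−a|; the (Br+D)/(r²+p²) term gives a log and an atan.

-23*log(r - 4)/24 - 3*log(r - 2)/16 + 13*log(r - 1)/75 - 19*log(r + 4)/25 - 107*log(r**2 + 4)/800 - atan(r/2)/400 + C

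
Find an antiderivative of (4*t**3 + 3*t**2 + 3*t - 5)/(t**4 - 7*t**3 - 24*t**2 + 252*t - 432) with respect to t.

Factor the denominator: (t - 6)*(t - 4)*(t - 3)*(t + 6).
Partial-fraction decomposition: 779/(1080*(t + 6)) + 139/(27*(t - 3)) - 311/(20*(t - 4)) + 985/(72*(t - 6)).
Integrate each term: A/(t−a) contributes A·log|t−a|.

985*log(t - 6)/72 - 311*log(t - 4)/20 + 139*log(t - 3)/27 + 779*log(t + 6)/1080 + C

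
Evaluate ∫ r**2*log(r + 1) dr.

Use integration by parts with u = log(r + 1), dv = r**2 dr.
Then du = 1/(r + 1) dr and v = r**3/3.

r**3*log(r + 1)/3 - r**3/9 + r**2/6 - r/3 + log(r + 1)/3 + C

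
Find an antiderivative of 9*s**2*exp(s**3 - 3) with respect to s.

Let u = s**3 - 3, so du = (3*s**2) ds.
Rewriting, the integral becomes 3·∫ e^u du = 3·e^u.
Substituting back, u = s**3 - 3.

3*exp(s**3 - 3) + C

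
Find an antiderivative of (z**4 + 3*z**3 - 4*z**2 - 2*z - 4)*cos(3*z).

Use integration by parts with u = z**4 + 3*z**3 - 4*z**2 - 2*z - 4, dv = cos(3*z) dz, so v = sin(3*z)/3.
Apply parts 4 times (tabular method): alternate signs, differentiate u down to 0, integrate dv up.

z**4*sin(3*z)/3 + z**3*sin(3*z) + 4*z**3*cos(3*z)/9 - 16*z**2*sin(3*z)/9 + z**2*cos(3*z) - 4*z*sin(3*z)/3 - 32*z*cos(3*z)/27 - 76*sin(3*z)/81 - 4*cos(3*z)/9 + C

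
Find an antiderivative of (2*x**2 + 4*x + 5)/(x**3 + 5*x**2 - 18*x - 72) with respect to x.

Factor the denominator: (x - 4)*(x + 3)*(x + 6).
Partial-fraction decomposition: 53/(30*(x + 6)) - 11/(21*(x + 3)) + 53/(70*(x - 4)).
Integrate each term: A/(x−a) contributes A·log|x−a|.

53*log(x - 4)/70 - 11*log(x + 3)/21 + 53*log(x + 6)/30 + C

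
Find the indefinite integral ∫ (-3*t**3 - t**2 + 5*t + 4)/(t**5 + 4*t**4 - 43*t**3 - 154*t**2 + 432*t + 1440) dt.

Factor the denominator: (t - 5)*(t - 4)*(t + 3)*(t + 4)*(t + 6).
Partial-fraction decomposition: 293/(330*(t + 6)) - 10/(9*(t + 4)) + 61/(168*(t + 3)) + 23/(70*(t - 4)) - 371/(792*(t - 5)).
Integrate each term: A/(t−a) contributes A·log|t−a|.

-371*log(t - 5)/792 + 23*log(t - 4)/70 + 61*log(t + 3)/168 - 10*log(t + 4)/9 + 293*log(t + 6)/330 + C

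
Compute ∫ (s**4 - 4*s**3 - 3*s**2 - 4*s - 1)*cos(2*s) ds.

s**4*sin(2*s)/2 - 2*s**3*sin(2*s) + s**3*cos(2*s) - 3*s**2*sin(2*s) - 3*s**2*cos(2*s) + s*sin(2*s) - 3*s*cos(2*s) + sin(2*s) + cos(2*s)/2 + C

Use integration by parts with u = s**4 - 4*s**3 - 3*s**2 - 4*s - 1, dv = cos(2*s) ds, so v = sin(2*s)/2.
Apply parts 4 times (tabular method): alternate signs, differentiate u down to 0, integrate dv up.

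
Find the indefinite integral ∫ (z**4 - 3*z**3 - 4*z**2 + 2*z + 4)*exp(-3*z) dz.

(-27*z**4 + 45*z**3 + 153*z**2 + 48*z - 92)*exp(-3*z)/81 + C

Use integration by parts with u = z**4 - 3*z**3 - 4*z**2 + 2*z + 4, dv = exp(-3*z) dz, so v = -exp(-3*z)/3.
Apply parts 4 times (tabular method): alternate signs, differentiate u down to 0, integrate dv up.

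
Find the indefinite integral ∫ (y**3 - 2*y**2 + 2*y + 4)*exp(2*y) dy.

(4*y**3 - 14*y**2 + 22*y + 5)*exp(2*y)/8 + C

Use integration by parts with u = y**3 - 2*y**2 + 2*y + 4, dv = exp(2*y) dy, so v = exp(2*y)/2.
Apply parts 3 times (tabular method): alternate signs, differentiate u down to 0, integrate dv up.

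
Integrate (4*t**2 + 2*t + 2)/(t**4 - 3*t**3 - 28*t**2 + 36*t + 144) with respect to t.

Factor the denominator: (t - 6)*(t - 3)*(t + 2)*(t + 4).
Partial-fraction decomposition: -29/(70*(t + 4)) + 7/(40*(t + 2)) - 44/(105*(t - 3)) + 79/(120*(t - 6)).
Integrate each term: A/(t−a) contributes A·log|t−a|.

79*log(t - 6)/120 - 44*log(t - 3)/105 + 7*log(t + 2)/40 - 29*log(t + 4)/70 + C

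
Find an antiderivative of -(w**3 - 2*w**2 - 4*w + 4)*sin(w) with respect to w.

w**3*cos(w) - 3*w**2*sin(w) - 2*w**2*cos(w) + 4*w*sin(w) - 10*w*cos(w) + 10*sin(w) + 8*cos(w) + C

Use integration by parts with u = w**3 - 2*w**2 - 4*w + 4, dv = -sin(w) dw, so v = cos(w).
Apply parts 3 times (tabular method): alternate signs, differentiate u down to 0, integrate dv up.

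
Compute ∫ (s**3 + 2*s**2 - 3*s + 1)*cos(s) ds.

Use integration by parts with u = s**3 + 2*s**2 - 3*s + 1, dv = cos(s) ds, so v = sin(s).
Apply parts 3 times (tabular method): alternate signs, differentiate u down to 0, integrate dv up.

s**3*sin(s) + 2*s**2*sin(s) + 3*s**2*cos(s) - 9*s*sin(s) + 4*s*cos(s) - 3*sin(s) - 9*cos(s) + C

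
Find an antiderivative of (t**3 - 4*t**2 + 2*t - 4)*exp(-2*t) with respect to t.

(-4*t**3 + 10*t**2 + 2*t + 17)*exp(-2*t)/8 + C

Use integration by parts with u = t**3 - 4*t**2 + 2*t - 4, dv = exp(-2*t) dt, so v = -exp(-2*t)/2.
Apply parts 3 times (tabular method): alternate signs, differentiate u down to 0, integrate dv up.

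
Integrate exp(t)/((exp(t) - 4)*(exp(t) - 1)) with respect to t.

log(exp(t) - 4)/3 - log(exp(t) - 1)/3 + C

Let u = e^t, du = e^t dt.
The integral becomes ∫ du/((u-4)(u-1)); decompose into partial fractions.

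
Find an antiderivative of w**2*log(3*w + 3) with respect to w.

w**3*log(3*w + 3)/3 - w**3/9 + w**2/6 - w/3 + log(w + 1)/3 + C

Use integration by parts with u = log(3*w + 3), dv = w**2 dw.
Then du = 3/(3*w + 3) dw and v = w**3/3.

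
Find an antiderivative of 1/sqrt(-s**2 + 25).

asin(s/5) + C

Substitute s = 5·sin(θ), so ds = 5·cos(θ) dθ and the radical becomes sqrt(-s**2 + 25) = 5·cos(θ) by the Pythagorean identity.
Integrate the resulting trig expression in θ, then back-substitute θ = asin(s/5), sin(θ) = s/5, cos(θ) = sqrt(-s**2 + 25)/5 (absorbing any constant into C).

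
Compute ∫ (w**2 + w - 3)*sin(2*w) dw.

Use integration by parts with u = w**2 + w - 3, dv = sin(2*w) dw, so v = -cos(2*w)/2.
Apply parts 2 times (tabular method): alternate signs, differentiate u down to 0, integrate dv up.

-w**2*cos(2*w)/2 + w*sin(2*w)/2 - w*cos(2*w)/2 + sin(2*w)/4 + 7*cos(2*w)/4 + C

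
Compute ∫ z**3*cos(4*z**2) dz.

z**2*sin(4*z**2)/8 + cos(4*z**2)/32 + C

Let u = z², du = 2z dz; rewrite as (1/2)∫ u^1·cos(4u) du.
Now integrate by parts 1 time.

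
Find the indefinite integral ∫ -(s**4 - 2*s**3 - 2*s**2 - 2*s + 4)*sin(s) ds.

Use integration by parts with u = s**4 - 2*s**3 - 2*s**2 - 2*s + 4, dv = -sin(s) ds, so v = cos(s).
Apply parts 4 times (tabular method): alternate signs, differentiate u down to 0, integrate dv up.

s**4*cos(s) - 4*s**3*sin(s) - 2*s**3*cos(s) + 6*s**2*sin(s) - 14*s**2*cos(s) + 28*s*sin(s) + 10*s*cos(s) - 10*sin(s) + 32*cos(s) + C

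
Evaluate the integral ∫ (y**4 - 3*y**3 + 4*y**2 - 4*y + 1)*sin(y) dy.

-y**4*cos(y) + 4*y**3*sin(y) + 3*y**3*cos(y) - 9*y**2*sin(y) + 8*y**2*cos(y) - 16*y*sin(y) - 14*y*cos(y) + 14*sin(y) - 17*cos(y) + C

Use integration by parts with u = y**4 - 3*y**3 + 4*y**2 - 4*y + 1, dv = sin(y) dy, so v = -cos(y).
Apply parts 4 times (tabular method): alternate signs, differentiate u down to 0, integrate dv up.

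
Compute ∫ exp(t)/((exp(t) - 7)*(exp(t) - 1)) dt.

log(exp(t) - 7)/6 - log(exp(t) - 1)/6 + C

Let u = e^t, du = e^t dt.
The integral becomes ∫ du/((u-1)(u-7)); decompose into partial fractions.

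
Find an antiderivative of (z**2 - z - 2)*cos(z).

z**2*sin(z) - z*sin(z) + 2*z*cos(z) - 4*sin(z) - cos(z) + C

Use integration by parts with u = z**2 - z - 2, dv = cos(z) dz, so v = sin(z).
Apply parts 2 times (tabular method): alternate signs, differentiate u down to 0, integrate dv up.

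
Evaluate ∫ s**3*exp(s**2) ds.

(s**2 - 1)*exp(s**2)/2 + C

Let u = s², du = 2s ds; rewrite as (1/2)∫ u^1·exp(1u) du.
Now integrate by parts 1 time.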